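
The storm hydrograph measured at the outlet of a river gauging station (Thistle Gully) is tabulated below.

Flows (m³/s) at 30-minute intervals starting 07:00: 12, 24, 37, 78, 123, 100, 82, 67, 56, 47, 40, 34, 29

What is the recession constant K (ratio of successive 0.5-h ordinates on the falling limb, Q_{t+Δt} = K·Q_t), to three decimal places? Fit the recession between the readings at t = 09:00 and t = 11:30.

Using the recession-limb readings at t = 09:00 and t = 11:30: Q falls from 123 to 47 m³/s over 5 intervals.
K = (Q₂/Q₁)^(1/5) = (47/123)^(1/5) = 0.825.

K ≈ 0.825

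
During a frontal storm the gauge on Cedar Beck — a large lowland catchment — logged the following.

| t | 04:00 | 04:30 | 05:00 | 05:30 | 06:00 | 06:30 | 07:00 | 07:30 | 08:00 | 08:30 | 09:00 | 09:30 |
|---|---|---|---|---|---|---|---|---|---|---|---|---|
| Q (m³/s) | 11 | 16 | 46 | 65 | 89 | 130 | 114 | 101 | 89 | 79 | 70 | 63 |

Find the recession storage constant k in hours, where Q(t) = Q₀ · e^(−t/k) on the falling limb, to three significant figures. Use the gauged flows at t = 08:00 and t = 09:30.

k ≈ 4.34 h

On the falling limb, Q drops from 89 to 63 m³/s between t = 08:00 and t = 09:30 (Δt = 1.5 h).
k = −Δt / ln(Q₂/Q₁) = −1.5 / ln(63/89) = 4.34 h.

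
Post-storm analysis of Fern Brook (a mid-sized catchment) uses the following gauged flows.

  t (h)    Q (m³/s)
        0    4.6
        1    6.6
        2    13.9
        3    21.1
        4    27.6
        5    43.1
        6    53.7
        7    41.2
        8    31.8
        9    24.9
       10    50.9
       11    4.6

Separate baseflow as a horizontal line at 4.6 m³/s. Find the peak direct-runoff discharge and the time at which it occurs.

Subtracting baseflow gives direct-runoff ordinates: 0.0, 2.0, 9.3, 16.5, 23.0, 38.5, 49.1, 36.6, 27.2, 20.3, 46.3, 0.0 m³/s.
The maximum is 49.1 m³/s, occurring at the reading for t = 6 h.

Q_p = 49.1 m³/s at t = 6 h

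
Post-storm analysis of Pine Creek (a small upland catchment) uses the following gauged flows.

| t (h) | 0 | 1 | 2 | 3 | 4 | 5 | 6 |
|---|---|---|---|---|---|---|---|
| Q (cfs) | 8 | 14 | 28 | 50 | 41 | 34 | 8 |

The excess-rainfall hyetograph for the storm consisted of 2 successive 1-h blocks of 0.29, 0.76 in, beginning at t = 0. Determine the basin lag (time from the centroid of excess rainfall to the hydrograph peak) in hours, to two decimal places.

t_L ≈ 1.78 h

Centroid of excess rainfall: t_c = Σ P_i·t̄_i / ΣP_i = 1.2238 h (block centres at 0.5, 1.5 h).
Hydrograph peak occurs at t = 3 h, so basin lag t_L = 3 − 1.2238 = 1.78 h.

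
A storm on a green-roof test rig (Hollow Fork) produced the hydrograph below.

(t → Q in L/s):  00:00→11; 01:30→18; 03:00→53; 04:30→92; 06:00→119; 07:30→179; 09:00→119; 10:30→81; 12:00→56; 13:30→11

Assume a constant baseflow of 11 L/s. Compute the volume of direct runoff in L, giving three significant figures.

V ≈ 3.40 × 10^6 L

Direct-runoff ordinates (Q − Q_b): 0.0, 7.0, 42.0, 81.0, 108.0, 168.0, 108.0, 70.0, 45.0, 0.0 L/s.
ΣQ_DR = 629.0 L/s.
With Δt = 1.5 h = 5400 s, V = ΣQ_DR · Δt = 629.0 × 5400 = 3.40 × 10^6 L.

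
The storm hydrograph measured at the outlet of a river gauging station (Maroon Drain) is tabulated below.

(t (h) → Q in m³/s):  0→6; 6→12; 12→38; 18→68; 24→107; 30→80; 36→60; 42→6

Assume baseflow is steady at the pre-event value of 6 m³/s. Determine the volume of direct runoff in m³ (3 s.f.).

Direct-runoff ordinates (Q − Q_b): 0.0, 6.0, 32.0, 62.0, 101.0, 74.0, 54.0, 0.0 m³/s.
ΣQ_DR = 329.0 m³/s.
With Δt = 6 h = 21600 s, V = ΣQ_DR · Δt = 329.0 × 21600 = 7.11 × 10^6 m³.

V ≈ 7.11 × 10^6 m³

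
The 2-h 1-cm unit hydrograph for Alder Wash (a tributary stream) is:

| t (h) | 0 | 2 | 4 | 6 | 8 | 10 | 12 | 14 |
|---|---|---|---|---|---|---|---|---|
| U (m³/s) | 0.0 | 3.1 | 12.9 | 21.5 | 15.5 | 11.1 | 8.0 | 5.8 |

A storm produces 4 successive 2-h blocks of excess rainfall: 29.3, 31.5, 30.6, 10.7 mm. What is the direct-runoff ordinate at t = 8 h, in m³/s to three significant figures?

Q ≈ 156 m³/s

By discrete convolution, Q_j = Σ (P_i / 10 mm) · U_{j−i}.
At t = 8 h (j=4): Q = (29.3/10)·15.5 + (31.5/10)·21.5 + (30.6/10)·12.9 + (10.7/10)·3.1 = 156 m³/s.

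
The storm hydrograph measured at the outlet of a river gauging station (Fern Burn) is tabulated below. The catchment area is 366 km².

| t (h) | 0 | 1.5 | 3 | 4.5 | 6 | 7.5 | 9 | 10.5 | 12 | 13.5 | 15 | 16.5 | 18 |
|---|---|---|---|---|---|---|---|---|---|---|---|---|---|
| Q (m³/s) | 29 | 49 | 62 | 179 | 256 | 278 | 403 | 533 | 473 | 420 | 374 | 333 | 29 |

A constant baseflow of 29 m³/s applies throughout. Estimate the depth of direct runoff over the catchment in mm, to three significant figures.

Direct runoff: 0.0, 20.0, 33.0, 150.0, 227.0, 249.0, 374.0, 504.0, 444.0, 391.0, 345.0, 304.0, 0.0 m³/s; ΣQ_DR = 3041 m³/s.
V = ΣQ_DR · Δt = 3041 × 5400 s = 1.642 × 10^7 m³.
Over A = 366 km², depth = V / A = 44.9 mm.

d ≈ 44.9 mm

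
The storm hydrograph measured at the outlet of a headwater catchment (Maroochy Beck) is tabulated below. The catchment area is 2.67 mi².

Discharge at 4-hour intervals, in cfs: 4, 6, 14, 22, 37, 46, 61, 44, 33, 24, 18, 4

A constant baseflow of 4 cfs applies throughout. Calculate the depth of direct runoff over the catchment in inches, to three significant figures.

Direct runoff: 0.0, 2.0, 10.0, 18.0, 33.0, 42.0, 57.0, 40.0, 29.0, 20.0, 14.0, 0.0 cfs; ΣQ_DR = 265.0 cfs.
V = ΣQ_DR · Δt = 265.0 × 14400 s = 3.816 × 10^6 ft³.
Over A = 2.67 mi², depth = V / A = 0.615 in.

d ≈ 0.615 in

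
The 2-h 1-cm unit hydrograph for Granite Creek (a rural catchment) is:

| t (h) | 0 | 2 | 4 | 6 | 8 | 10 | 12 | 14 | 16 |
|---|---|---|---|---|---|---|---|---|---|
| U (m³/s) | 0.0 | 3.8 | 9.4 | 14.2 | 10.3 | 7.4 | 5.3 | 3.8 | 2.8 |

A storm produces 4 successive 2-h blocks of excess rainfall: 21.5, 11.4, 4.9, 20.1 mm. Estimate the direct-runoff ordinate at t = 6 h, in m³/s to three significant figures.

By discrete convolution, Q_j = Σ (P_i / 10 mm) · U_{j−i}.
At t = 6 h (j=3): Q = (21.5/10)·14.2 + (11.4/10)·9.4 + (4.9/10)·3.8 + (20.1/10)·0.0 = 43.1 m³/s.

Q ≈ 43.1 m³/s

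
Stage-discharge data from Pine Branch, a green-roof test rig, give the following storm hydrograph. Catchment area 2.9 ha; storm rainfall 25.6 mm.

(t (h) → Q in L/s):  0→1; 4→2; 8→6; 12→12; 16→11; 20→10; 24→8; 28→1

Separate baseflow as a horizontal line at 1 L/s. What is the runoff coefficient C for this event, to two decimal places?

ΣQ_DR = 43.00 L/s; V = ΣQ_DR·Δt = 6.192 × 10^5 L.
Runoff depth d = V / A = 21.35 mm.
C = d / P = 21.35 / 25.6 = 0.83.

C ≈ 0.83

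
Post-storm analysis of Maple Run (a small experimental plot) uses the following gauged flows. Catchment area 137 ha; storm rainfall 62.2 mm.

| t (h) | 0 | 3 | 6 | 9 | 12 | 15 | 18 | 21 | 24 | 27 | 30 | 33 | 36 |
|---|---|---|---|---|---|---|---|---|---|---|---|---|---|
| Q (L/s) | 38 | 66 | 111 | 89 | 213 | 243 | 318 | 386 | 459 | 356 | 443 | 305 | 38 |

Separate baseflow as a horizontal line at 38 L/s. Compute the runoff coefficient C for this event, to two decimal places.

ΣQ_DR = 2571 L/s; V = ΣQ_DR·Δt = 2.777 × 10^7 L.
Runoff depth d = V / A = 20.27 mm.
C = d / P = 20.27 / 62.2 = 0.33.

C ≈ 0.33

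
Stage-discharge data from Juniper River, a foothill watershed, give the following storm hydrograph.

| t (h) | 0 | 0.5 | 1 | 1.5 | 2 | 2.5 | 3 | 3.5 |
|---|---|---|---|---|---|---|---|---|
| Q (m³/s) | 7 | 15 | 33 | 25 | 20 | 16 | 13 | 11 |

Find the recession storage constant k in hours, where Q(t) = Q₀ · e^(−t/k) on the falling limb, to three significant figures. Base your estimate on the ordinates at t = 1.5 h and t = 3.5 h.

k ≈ 2.44 h

On the falling limb, Q drops from 25 to 11 m³/s between t = 1.5 h and t = 3.5 h (Δt = 2 h).
k = −Δt / ln(Q₂/Q₁) = −2 / ln(11/25) = 2.44 h.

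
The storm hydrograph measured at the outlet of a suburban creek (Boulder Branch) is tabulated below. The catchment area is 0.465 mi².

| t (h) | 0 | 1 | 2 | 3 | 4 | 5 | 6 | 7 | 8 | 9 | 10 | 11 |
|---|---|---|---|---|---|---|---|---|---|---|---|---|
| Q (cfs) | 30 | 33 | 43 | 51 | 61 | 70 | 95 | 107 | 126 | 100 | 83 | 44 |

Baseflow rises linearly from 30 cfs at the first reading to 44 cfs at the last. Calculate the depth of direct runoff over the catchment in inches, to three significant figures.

d ≈ 1.33 in

Direct runoff: 0.00, 1.73, 10.45, 17.18, 25.91, 33.64, 57.36, 68.09, 85.82, 58.55, 40.27, 0.00 cfs; ΣQ_DR = 399.0 cfs.
V = ΣQ_DR · Δt = 399.0 × 3600 s = 1.436 × 10^6 ft³.
Over A = 0.465 mi², depth = V / A = 1.33 in.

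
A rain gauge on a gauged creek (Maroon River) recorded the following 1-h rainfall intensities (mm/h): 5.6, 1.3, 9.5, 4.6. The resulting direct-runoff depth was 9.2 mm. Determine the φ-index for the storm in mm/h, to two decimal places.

Only the 3 blocks with intensity above φ contribute runoff: 5.6, 9.5, 4.6 mm/h.
Σ(I−φ)·Δt = d  ⇒  (5.6+9.5+4.6 − 3φ)·1 = 9.2
φ = (19.70 − 9.2/1) / 3 = 3.50 mm/h.

φ ≈ 3.50 mm/h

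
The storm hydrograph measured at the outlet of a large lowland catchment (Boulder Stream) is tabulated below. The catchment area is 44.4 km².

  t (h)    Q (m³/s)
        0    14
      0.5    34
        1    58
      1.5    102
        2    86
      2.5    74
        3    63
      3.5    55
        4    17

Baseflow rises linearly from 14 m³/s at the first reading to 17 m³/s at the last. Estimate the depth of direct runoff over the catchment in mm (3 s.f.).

Direct runoff: 0.00, 19.62, 43.25, 86.88, 70.50, 58.12, 46.75, 38.38, 0.00 m³/s; ΣQ_DR = 363.5 m³/s.
V = ΣQ_DR · Δt = 363.5 × 1800 s = 6.543 × 10^5 m³.
Over A = 44.4 km², depth = V / A = 14.7 mm.

d ≈ 14.7 mm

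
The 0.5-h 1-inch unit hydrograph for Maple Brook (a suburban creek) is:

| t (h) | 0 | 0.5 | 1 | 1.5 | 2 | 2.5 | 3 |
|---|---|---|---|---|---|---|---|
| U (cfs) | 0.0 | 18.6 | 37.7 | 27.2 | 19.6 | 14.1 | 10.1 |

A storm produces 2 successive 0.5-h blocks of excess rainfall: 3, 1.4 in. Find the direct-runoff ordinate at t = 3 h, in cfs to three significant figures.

Q ≈ 50.0 cfs

By discrete convolution, Q_j = Σ (P_i / 1 in) · U_{j−i}.
At t = 3 h (j=6): Q = (3/1)·10.1 + (1.4/1)·14.1 = 50.0 cfs.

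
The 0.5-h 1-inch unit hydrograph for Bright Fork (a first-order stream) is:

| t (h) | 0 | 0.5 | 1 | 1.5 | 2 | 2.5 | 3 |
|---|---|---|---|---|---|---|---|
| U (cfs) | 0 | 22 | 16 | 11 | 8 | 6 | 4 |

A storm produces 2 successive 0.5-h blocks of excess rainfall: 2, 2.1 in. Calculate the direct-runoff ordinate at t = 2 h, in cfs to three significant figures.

By discrete convolution, Q_j = Σ (P_i / 1 in) · U_{j−i}.
At t = 2 h (j=4): Q = (2/1)·8 + (2.1/1)·11 = 39.1 cfs.

Q ≈ 39.1 cfs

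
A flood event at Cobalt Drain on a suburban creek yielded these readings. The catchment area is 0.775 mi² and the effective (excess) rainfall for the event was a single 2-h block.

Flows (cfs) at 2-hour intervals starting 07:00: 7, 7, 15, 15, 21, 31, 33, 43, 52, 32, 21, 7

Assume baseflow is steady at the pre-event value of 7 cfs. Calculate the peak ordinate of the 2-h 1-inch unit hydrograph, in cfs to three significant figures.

U_p ≈ 56.3 cfs

Direct runoff: 0.0, 0.0, 8.0, 8.0, 14.0, 24.0, 26.0, 36.0, 45.0, 25.0, 14.0, 0.0 cfs; ΣQ_DR = 200.0 cfs, peak = 45.0 cfs.
Runoff depth d = ΣQ_DR·Δt / A = 200.0 × 7200 / (0.775 mi²) = 0.7998 in.
The 1-inch UH is the DRH scaled by (1 in)/d, so U_p = 45.0 × 1/0.7998 = 56.3 cfs.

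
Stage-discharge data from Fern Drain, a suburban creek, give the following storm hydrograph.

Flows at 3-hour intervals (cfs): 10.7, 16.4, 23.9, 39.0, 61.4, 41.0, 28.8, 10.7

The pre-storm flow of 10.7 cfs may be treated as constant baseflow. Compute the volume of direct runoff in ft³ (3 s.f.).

V ≈ 1.58 × 10^6 ft³

Direct-runoff ordinates (Q − Q_b): 0.0, 5.7, 13.2, 28.3, 50.7, 30.3, 18.1, 0.0 cfs.
ΣQ_DR = 146.3 cfs.
With Δt = 3 h = 10800 s, V = ΣQ_DR · Δt = 146.3 × 10800 = 1.58 × 10^6 ft³.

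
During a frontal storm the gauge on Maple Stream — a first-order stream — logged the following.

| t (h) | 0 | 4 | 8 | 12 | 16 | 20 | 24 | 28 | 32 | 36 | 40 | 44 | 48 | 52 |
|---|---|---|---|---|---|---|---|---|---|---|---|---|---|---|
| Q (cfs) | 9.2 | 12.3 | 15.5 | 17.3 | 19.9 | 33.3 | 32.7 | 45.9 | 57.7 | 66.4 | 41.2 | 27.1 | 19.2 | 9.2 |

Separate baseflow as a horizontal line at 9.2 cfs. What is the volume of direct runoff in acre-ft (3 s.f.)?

V ≈ 91.9 acre-ft

Direct-runoff ordinates (Q − Q_b): 0.0, 3.1, 6.3, 8.1, 10.7, 24.1, 23.5, 36.7, 48.5, 57.2, 32.0, 17.9, 10.0, 0.0 cfs.
ΣQ_DR = 278.1 cfs.
With Δt = 4 h = 14400 s, V = ΣQ_DR · Δt = 278.1 × 14400 = 4.00 × 10^6 ft³ = 91.9 acre-ft.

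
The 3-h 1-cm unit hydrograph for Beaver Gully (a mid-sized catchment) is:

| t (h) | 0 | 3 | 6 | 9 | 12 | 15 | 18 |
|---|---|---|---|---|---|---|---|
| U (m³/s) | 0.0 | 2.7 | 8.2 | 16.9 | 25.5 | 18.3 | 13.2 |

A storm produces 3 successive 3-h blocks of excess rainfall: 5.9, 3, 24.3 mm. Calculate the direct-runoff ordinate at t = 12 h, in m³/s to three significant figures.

Q ≈ 40.0 m³/s

By discrete convolution, Q_j = Σ (P_i / 10 mm) · U_{j−i}.
At t = 12 h (j=4): Q = (5.9/10)·25.5 + (3/10)·16.9 + (24.3/10)·8.2 = 40.0 m³/s.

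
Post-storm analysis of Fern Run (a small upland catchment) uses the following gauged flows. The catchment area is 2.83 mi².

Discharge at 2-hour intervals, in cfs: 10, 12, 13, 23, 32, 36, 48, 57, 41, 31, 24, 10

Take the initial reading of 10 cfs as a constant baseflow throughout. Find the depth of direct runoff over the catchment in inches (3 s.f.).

Direct runoff: 0.0, 2.0, 3.0, 13.0, 22.0, 26.0, 38.0, 47.0, 31.0, 21.0, 14.0, 0.0 cfs; ΣQ_DR = 217.0 cfs.
V = ΣQ_DR · Δt = 217.0 × 7200 s = 1.562 × 10^6 ft³.
Over A = 2.83 mi², depth = V / A = 0.238 in.

d ≈ 0.238 in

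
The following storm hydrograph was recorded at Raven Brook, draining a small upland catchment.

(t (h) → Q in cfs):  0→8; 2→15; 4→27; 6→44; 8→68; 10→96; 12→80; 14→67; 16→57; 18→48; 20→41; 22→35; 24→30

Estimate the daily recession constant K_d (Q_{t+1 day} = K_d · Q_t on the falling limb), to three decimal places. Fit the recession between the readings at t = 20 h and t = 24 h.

Between t = 20 h and t = 24 h the flow falls from 41 to 30 cfs over 2×2 h = 4 h.
Per-interval ratio K = (30/41)^(1/2) = 0.8554; K_d = K^(24/2) = 0.153.

K_d ≈ 0.153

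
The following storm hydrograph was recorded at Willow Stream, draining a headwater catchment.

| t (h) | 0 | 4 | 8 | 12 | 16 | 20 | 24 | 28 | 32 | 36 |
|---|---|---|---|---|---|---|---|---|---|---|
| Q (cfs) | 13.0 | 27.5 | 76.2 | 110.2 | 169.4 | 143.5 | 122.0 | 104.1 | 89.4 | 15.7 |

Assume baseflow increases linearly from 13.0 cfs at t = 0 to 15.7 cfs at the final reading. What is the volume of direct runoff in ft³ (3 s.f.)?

V ≈ 1.05 × 10^7 ft³

Direct-runoff ordinates (Q − Q_b): 0.00, 14.20, 62.60, 96.30, 155.20, 129.00, 107.20, 89.00, 74.00, 0.00 cfs.
ΣQ_DR = 727.5 cfs.
With Δt = 4 h = 14400 s, V = ΣQ_DR · Δt = 727.5 × 14400 = 1.05 × 10^7 ft³.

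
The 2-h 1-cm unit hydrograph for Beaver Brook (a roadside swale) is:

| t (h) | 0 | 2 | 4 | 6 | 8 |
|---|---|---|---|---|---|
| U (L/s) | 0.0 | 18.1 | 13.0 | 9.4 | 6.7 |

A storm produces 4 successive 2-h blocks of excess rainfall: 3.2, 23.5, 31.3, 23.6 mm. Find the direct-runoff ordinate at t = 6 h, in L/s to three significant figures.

By discrete convolution, Q_j = Σ (P_i / 10 mm) · U_{j−i}.
At t = 6 h (j=3): Q = (3.2/10)·9.4 + (23.5/10)·13.0 + (31.3/10)·18.1 + (23.6/10)·0.0 = 90.2 L/s.

Q ≈ 90.2 L/s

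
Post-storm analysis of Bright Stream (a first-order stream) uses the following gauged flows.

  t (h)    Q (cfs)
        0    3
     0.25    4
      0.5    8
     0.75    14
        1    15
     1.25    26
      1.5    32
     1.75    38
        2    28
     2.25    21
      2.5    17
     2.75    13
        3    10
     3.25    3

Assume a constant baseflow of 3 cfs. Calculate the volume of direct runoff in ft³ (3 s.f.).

V ≈ 1.71 × 10^5 ft³

Direct-runoff ordinates (Q − Q_b): 0.0, 1.0, 5.0, 11.0, 12.0, 23.0, 29.0, 35.0, 25.0, 18.0, 14.0, 10.0, 7.0, 0.0 cfs.
ΣQ_DR = 190.0 cfs.
With Δt = 0.25 h = 900 s, V = ΣQ_DR · Δt = 190.0 × 900 = 1.71 × 10^5 ft³.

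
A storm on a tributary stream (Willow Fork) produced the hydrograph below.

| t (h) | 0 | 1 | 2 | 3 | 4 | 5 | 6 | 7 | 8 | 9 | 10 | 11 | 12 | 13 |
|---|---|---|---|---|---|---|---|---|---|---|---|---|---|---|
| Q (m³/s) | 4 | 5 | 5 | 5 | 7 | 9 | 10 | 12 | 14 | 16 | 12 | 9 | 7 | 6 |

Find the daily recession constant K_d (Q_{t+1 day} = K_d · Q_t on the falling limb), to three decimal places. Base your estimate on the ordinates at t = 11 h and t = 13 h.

K_d ≈ 0.008

Between t = 11 h and t = 13 h the flow falls from 9 to 6 m³/s over 2×1 h = 2 h.
Per-interval ratio K = (6/9)^(1/2) = 0.8165; K_d = K^(24/1) = 0.008.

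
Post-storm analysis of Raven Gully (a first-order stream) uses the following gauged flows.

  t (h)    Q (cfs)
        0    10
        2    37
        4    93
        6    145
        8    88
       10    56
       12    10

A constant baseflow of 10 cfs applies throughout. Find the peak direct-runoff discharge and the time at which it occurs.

Subtracting baseflow gives direct-runoff ordinates: 0.0, 27.0, 83.0, 135.0, 78.0, 46.0, 0.0 cfs.
The maximum is 135.0 cfs, occurring at the reading for t = 6 h.

Q_p = 135.0 cfs at t = 6 h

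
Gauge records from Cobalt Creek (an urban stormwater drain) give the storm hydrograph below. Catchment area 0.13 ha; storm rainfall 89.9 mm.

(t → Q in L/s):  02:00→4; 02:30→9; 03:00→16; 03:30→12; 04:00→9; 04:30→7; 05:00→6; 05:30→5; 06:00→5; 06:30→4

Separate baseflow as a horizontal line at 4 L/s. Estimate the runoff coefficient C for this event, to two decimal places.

C ≈ 0.57

ΣQ_DR = 37.00 L/s; V = ΣQ_DR·Δt = 66600 L.
Runoff depth d = V / A = 51.23 mm.
C = d / P = 51.23 / 89.9 = 0.57.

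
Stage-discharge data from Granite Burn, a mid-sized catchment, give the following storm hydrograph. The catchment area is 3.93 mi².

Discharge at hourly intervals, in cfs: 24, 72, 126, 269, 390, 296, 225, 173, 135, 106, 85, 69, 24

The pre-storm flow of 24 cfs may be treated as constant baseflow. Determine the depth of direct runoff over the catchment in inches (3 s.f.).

d ≈ 0.663 in

Direct runoff: 0.0, 48.0, 102.0, 245.0, 366.0, 272.0, 201.0, 149.0, 111.0, 82.0, 61.0, 45.0, 0.0 cfs; ΣQ_DR = 1682 cfs.
V = ΣQ_DR · Δt = 1682 × 3600 s = 6.055 × 10^6 ft³.
Over A = 3.93 mi², depth = V / A = 0.663 in.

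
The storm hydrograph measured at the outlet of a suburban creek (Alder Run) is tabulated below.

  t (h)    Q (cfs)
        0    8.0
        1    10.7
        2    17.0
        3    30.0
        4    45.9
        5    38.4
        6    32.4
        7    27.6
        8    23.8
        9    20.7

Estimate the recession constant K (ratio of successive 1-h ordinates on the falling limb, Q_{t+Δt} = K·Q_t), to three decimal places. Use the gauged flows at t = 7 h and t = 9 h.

K ≈ 0.866

Using the recession-limb readings at t = 7 h and t = 9 h: Q falls from 27.6 to 20.7 cfs over 2 intervals.
K = (Q₂/Q₁)^(1/2) = (20.7/27.6)^(1/2) = 0.866.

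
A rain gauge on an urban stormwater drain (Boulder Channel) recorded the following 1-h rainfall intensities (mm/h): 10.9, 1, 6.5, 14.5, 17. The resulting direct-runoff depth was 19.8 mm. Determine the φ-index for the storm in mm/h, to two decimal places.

φ ≈ 7.53 mm/h

Only the 3 blocks with intensity above φ contribute runoff: 10.9, 14.5, 17 mm/h.
Σ(I−φ)·Δt = d  ⇒  (10.9+14.5+17 − 3φ)·1 = 19.8
φ = (42.40 − 19.8/1) / 3 = 7.53 mm/h.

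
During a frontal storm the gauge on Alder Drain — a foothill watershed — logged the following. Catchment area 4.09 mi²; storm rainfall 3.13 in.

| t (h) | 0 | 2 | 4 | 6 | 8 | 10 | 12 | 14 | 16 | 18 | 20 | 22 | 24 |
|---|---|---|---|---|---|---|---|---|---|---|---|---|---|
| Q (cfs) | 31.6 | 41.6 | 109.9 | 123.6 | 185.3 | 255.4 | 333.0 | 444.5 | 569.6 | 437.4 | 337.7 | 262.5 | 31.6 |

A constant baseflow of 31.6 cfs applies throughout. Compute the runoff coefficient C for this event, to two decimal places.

ΣQ_DR = 2753 cfs; V = ΣQ_DR·Δt = 1.982 × 10^7 ft³.
Runoff depth d = V / A = 2.086 in.
C = d / P = 2.086 / 3.13 = 0.67.

C ≈ 0.67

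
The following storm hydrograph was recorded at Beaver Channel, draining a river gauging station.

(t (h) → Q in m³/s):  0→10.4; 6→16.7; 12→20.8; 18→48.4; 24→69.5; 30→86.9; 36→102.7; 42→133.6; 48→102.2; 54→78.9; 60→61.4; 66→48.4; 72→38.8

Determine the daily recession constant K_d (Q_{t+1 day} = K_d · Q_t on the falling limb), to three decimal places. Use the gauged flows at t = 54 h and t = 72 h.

Between t = 54 h and t = 72 h the flow falls from 78.9 to 38.8 m³/s over 3×6 h = 18 h.
Per-interval ratio K = (38.8/78.9)^(1/3) = 0.7893; K_d = K^(24/6) = 0.388.

K_d ≈ 0.388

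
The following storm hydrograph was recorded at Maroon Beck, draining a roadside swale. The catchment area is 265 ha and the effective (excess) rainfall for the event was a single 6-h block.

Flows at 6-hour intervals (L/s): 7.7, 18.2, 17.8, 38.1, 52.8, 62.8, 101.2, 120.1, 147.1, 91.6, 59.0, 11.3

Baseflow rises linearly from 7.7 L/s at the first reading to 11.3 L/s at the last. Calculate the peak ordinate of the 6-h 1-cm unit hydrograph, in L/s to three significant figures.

U_p ≈ 273 L/s

Direct runoff: 0.00, 10.17, 9.45, 29.42, 43.79, 53.46, 91.54, 110.11, 136.78, 80.95, 48.03, 0.00 L/s; ΣQ_DR = 613.7 L/s, peak = 136.78 L/s.
Runoff depth d = ΣQ_DR·Δt / A = 613.7 × 21600 / (265 ha) = 5.002 mm.
The 1-cm UH is the DRH scaled by (10 mm)/d, so U_p = 136.78 × 10/5.002 = 273 L/s.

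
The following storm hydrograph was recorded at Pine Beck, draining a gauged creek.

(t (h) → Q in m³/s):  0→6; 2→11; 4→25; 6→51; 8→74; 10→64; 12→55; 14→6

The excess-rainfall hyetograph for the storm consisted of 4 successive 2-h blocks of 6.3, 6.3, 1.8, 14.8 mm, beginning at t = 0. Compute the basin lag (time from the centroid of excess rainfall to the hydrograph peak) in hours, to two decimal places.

t_L ≈ 3.28 h

Centroid of excess rainfall: t_c = Σ P_i·t̄_i / ΣP_i = 4.7192 h (block centres at 1, 3, 5, 7 h).
Hydrograph peak occurs at t = 8 h, so basin lag t_L = 8 − 4.7192 = 3.28 h.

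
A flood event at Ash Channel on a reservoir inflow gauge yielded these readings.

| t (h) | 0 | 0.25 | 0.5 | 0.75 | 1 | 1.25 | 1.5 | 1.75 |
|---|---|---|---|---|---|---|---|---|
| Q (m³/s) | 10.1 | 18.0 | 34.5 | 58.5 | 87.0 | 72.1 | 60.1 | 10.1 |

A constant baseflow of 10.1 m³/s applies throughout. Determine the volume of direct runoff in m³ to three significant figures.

Direct-runoff ordinates (Q − Q_b): 0.0, 7.9, 24.4, 48.4, 76.9, 62.0, 50.0, 0.0 m³/s.
ΣQ_DR = 269.6 m³/s.
With Δt = 0.25 h = 900 s, V = ΣQ_DR · Δt = 269.6 × 900 = 2.43 × 10^5 m³.

V ≈ 2.43 × 10^5 m³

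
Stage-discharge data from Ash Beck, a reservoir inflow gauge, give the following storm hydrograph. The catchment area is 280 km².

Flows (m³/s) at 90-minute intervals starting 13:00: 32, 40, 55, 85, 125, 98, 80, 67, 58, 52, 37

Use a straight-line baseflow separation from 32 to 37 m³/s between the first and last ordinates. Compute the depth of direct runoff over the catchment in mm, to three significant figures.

d ≈ 6.74 mm

Direct runoff: 0.00, 7.50, 22.00, 51.50, 91.00, 63.50, 45.00, 31.50, 22.00, 15.50, 0.00 m³/s; ΣQ_DR = 349.5 m³/s.
V = ΣQ_DR · Δt = 349.5 × 5400 s = 1.887 × 10^6 m³.
Over A = 280 km², depth = V / A = 6.74 mm.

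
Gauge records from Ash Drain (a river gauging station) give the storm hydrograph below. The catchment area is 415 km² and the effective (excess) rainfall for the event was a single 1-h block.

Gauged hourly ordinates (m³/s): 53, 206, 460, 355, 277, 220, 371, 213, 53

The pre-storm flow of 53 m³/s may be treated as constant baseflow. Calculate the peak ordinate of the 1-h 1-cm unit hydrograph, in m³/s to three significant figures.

U_p ≈ 271 m³/s

Direct runoff: 0.0, 153.0, 407.0, 302.0, 224.0, 167.0, 318.0, 160.0, 0.0 m³/s; ΣQ_DR = 1731 m³/s, peak = 407.0 m³/s.
Runoff depth d = ΣQ_DR·Δt / A = 1731 × 3600 / (415 km²) = 15.02 mm.
The 1-cm UH is the DRH scaled by (10 mm)/d, so U_p = 407.0 × 10/15.02 = 271 m³/s.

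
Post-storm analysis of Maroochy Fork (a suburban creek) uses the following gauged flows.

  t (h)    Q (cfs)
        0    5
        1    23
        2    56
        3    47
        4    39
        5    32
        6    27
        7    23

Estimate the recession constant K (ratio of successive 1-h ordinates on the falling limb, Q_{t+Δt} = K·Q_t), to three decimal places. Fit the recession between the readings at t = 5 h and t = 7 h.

Using the recession-limb readings at t = 5 h and t = 7 h: Q falls from 32 to 23 cfs over 2 intervals.
K = (Q₂/Q₁)^(1/2) = (23/32)^(1/2) = 0.848.

K ≈ 0.848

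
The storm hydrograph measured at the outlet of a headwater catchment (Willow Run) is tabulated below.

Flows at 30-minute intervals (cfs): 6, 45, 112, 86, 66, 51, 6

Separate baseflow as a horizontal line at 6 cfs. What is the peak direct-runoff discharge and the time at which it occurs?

Subtracting baseflow gives direct-runoff ordinates: 0.0, 39.0, 106.0, 80.0, 60.0, 45.0, 0.0 cfs.
The maximum is 106.0 cfs, occurring at the reading for t = 1 h.

Q_p = 106.0 cfs at t = 1 h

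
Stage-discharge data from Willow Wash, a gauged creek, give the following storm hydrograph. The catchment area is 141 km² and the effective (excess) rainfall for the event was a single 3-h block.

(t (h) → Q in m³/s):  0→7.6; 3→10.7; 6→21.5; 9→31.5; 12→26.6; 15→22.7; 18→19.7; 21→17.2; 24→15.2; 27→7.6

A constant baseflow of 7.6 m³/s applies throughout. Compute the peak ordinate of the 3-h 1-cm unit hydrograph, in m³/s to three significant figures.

Direct runoff: 0.0, 3.1, 13.9, 23.9, 19.0, 15.1, 12.1, 9.6, 7.6, 0.0 m³/s; ΣQ_DR = 104.3 m³/s, peak = 23.9 m³/s.
Runoff depth d = ΣQ_DR·Δt / A = 104.3 × 10800 / (141 km²) = 7.989 mm.
The 1-cm UH is the DRH scaled by (10 mm)/d, so U_p = 23.9 × 10/7.989 = 29.9 m³/s.

U_p ≈ 29.9 m³/s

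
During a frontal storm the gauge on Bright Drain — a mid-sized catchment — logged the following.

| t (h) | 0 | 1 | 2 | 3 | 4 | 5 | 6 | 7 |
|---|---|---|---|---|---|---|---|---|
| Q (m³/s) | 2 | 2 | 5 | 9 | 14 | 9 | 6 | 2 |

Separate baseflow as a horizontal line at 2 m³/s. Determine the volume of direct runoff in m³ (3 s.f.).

Direct-runoff ordinates (Q − Q_b): 0.0, 0.0, 3.0, 7.0, 12.0, 7.0, 4.0, 0.0 m³/s.
ΣQ_DR = 33.00 m³/s.
With Δt = 1 h = 3600 s, V = ΣQ_DR · Δt = 33.00 × 3600 = 1.19 × 10^5 m³.

V ≈ 1.19 × 10^5 m³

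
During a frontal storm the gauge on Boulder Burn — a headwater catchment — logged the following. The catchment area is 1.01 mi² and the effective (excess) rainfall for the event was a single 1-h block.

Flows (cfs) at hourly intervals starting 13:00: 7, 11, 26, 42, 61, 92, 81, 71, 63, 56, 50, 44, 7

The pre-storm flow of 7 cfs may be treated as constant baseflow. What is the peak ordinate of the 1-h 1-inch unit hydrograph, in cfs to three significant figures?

Direct runoff: 0.0, 4.0, 19.0, 35.0, 54.0, 85.0, 74.0, 64.0, 56.0, 49.0, 43.0, 37.0, 0.0 cfs; ΣQ_DR = 520.0 cfs, peak = 85.0 cfs.
Runoff depth d = ΣQ_DR·Δt / A = 520.0 × 3600 / (1.01 mi²) = 0.7978 in.
The 1-inch UH is the DRH scaled by (1 in)/d, so U_p = 85.0 × 1/0.7978 = 107 cfs.

U_p ≈ 107 cfs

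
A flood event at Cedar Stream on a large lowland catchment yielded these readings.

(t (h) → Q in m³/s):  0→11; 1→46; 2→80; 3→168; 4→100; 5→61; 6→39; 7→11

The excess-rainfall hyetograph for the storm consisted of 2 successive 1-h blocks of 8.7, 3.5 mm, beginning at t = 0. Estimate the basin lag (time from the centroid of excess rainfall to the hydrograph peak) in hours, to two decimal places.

Centroid of excess rainfall: t_c = Σ P_i·t̄_i / ΣP_i = 0.7869 h (block centres at 0.5, 1.5 h).
Hydrograph peak occurs at t = 3 h, so basin lag t_L = 3 − 0.7869 = 2.21 h.

t_L ≈ 2.21 h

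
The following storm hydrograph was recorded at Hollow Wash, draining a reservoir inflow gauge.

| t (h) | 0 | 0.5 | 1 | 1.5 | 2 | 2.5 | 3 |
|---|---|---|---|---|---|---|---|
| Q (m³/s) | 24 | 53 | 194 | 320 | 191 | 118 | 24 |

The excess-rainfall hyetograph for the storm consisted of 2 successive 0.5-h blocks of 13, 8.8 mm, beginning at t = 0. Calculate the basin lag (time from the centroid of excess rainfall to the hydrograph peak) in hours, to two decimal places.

t_L ≈ 1.05 h

Centroid of excess rainfall: t_c = Σ P_i·t̄_i / ΣP_i = 0.4518 h (block centres at 0.25, 0.75 h).
Hydrograph peak occurs at t = 1.5 h, so basin lag t_L = 1.5 − 0.4518 = 1.05 h.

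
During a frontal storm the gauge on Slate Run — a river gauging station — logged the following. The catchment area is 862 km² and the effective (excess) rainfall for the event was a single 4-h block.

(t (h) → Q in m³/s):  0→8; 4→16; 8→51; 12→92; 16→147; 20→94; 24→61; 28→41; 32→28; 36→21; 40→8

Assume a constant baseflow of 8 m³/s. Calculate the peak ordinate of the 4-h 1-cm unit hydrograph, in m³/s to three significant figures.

U_p ≈ 174 m³/s

Direct runoff: 0.0, 8.0, 43.0, 84.0, 139.0, 86.0, 53.0, 33.0, 20.0, 13.0, 0.0 m³/s; ΣQ_DR = 479.0 m³/s, peak = 139.0 m³/s.
Runoff depth d = ΣQ_DR·Δt / A = 479.0 × 14400 / (862 km²) = 8.002 mm.
The 1-cm UH is the DRH scaled by (10 mm)/d, so U_p = 139.0 × 10/8.002 = 174 m³/s.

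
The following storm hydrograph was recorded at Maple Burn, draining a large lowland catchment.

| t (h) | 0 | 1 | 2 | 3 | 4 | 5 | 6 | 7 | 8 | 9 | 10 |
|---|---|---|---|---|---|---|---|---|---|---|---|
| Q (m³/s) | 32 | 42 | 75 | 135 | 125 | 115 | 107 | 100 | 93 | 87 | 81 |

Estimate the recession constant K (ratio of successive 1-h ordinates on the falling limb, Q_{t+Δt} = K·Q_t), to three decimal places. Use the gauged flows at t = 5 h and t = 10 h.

Using the recession-limb readings at t = 5 h and t = 10 h: Q falls from 115 to 81 m³/s over 5 intervals.
K = (Q₂/Q₁)^(1/5) = (81/115)^(1/5) = 0.932.

K ≈ 0.932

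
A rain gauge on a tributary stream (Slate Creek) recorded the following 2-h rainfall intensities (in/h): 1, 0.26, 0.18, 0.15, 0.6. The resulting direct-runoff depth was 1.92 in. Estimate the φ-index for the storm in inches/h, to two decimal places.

Only the 2 blocks with intensity above φ contribute runoff: 1, 0.6 in/h.
Σ(I−φ)·Δt = d  ⇒  (1+0.6 − 2φ)·2 = 1.92
φ = (1.600 − 1.92/2) / 2 = 0.32 in/h.

φ ≈ 0.32 in/h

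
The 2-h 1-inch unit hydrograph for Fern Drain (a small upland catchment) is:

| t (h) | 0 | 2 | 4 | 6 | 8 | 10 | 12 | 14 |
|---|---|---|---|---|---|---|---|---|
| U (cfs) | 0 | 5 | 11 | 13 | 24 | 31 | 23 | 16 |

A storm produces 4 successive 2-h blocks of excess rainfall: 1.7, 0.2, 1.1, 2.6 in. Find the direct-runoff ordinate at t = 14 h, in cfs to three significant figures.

Q ≈ 128 cfs

By discrete convolution, Q_j = Σ (P_i / 1 in) · U_{j−i}.
At t = 14 h (j=7): Q = (1.7/1)·16 + (0.2/1)·23 + (1.1/1)·31 + (2.6/1)·24 = 128 cfs.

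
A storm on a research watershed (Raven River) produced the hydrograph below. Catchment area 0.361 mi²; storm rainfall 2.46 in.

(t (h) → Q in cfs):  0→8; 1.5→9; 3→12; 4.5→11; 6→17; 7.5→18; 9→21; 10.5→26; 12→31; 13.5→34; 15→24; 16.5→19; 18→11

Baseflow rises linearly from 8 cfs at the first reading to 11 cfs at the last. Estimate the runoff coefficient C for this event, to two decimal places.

C ≈ 0.31

ΣQ_DR = 117.5 cfs; V = ΣQ_DR·Δt = 6.345 × 10^5 ft³.
Runoff depth d = V / A = 0.7565 in.
C = d / P = 0.7565 / 2.46 = 0.31.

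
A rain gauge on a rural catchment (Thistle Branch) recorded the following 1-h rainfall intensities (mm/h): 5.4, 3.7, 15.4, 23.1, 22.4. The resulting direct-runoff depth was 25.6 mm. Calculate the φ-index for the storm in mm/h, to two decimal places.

Only the 3 blocks with intensity above φ contribute runoff: 15.4, 23.1, 22.4 mm/h.
Σ(I−φ)·Δt = d  ⇒  (15.4+23.1+22.4 − 3φ)·1 = 25.6
φ = (60.90 − 25.6/1) / 3 = 11.77 mm/h.

φ ≈ 11.77 mm/h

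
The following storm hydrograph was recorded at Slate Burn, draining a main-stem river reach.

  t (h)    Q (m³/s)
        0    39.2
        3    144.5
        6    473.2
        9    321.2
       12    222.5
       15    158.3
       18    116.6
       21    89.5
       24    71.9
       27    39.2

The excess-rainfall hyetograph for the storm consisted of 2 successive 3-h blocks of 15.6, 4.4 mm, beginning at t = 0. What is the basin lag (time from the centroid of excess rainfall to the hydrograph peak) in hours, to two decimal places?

Centroid of excess rainfall: t_c = Σ P_i·t̄_i / ΣP_i = 2.1600 h (block centres at 1.5, 4.5 h).
Hydrograph peak occurs at t = 6 h, so basin lag t_L = 6 − 2.1600 = 3.84 h.

t_L ≈ 3.84 h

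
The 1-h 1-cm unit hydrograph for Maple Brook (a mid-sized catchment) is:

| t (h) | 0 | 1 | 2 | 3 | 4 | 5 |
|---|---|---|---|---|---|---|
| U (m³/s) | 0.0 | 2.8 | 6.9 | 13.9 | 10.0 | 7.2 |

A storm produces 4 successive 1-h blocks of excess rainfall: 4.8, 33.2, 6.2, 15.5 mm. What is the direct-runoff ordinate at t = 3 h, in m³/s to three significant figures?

By discrete convolution, Q_j = Σ (P_i / 10 mm) · U_{j−i}.
At t = 3 h (j=3): Q = (4.8/10)·13.9 + (33.2/10)·6.9 + (6.2/10)·2.8 + (15.5/10)·0.0 = 31.3 m³/s.

Q ≈ 31.3 m³/s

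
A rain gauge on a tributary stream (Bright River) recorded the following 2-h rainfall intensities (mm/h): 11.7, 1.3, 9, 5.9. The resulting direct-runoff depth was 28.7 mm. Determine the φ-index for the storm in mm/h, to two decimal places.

φ ≈ 4.08 mm/h

Only the 3 blocks with intensity above φ contribute runoff: 11.7, 9, 5.9 mm/h.
Σ(I−φ)·Δt = d  ⇒  (11.7+9+5.9 − 3φ)·2 = 28.7
φ = (26.60 − 28.7/2) / 3 = 4.08 mm/h.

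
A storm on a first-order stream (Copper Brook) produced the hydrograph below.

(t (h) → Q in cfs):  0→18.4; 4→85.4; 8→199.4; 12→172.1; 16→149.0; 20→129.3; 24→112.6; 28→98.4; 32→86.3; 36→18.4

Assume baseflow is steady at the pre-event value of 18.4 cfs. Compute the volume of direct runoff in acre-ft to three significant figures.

V ≈ 293 acre-ft

Direct-runoff ordinates (Q − Q_b): 0.0, 67.0, 181.0, 153.7, 130.6, 110.9, 94.2, 80.0, 67.9, 0.0 cfs.
ΣQ_DR = 885.3 cfs.
With Δt = 4 h = 14400 s, V = ΣQ_DR · Δt = 885.3 × 14400 = 1.27 × 10^7 ft³ = 293 acre-ft.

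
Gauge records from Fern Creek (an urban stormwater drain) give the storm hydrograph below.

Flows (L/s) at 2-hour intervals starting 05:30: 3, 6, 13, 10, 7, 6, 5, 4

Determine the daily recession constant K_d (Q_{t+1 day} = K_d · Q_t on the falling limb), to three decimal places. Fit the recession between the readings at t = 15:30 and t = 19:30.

Between t = 15:30 and t = 19:30 the flow falls from 6 to 4 L/s over 2×2 h = 4 h.
Per-interval ratio K = (4/6)^(1/2) = 0.8165; K_d = K^(24/2) = 0.088.

K_d ≈ 0.088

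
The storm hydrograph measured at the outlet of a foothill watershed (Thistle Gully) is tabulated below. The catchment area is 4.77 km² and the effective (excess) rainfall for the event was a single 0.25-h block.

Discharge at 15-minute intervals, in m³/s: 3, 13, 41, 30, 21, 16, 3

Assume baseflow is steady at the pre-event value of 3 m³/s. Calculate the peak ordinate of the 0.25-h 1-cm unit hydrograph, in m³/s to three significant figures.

Direct runoff: 0.0, 10.0, 38.0, 27.0, 18.0, 13.0, 0.0 m³/s; ΣQ_DR = 106.0 m³/s, peak = 38.0 m³/s.
Runoff depth d = ΣQ_DR·Δt / A = 106.0 × 900 / (4.77 km²) = 20.00 mm.
The 1-cm UH is the DRH scaled by (10 mm)/d, so U_p = 38.0 × 10/20.00 = 19.0 m³/s.

U_p ≈ 19.0 m³/s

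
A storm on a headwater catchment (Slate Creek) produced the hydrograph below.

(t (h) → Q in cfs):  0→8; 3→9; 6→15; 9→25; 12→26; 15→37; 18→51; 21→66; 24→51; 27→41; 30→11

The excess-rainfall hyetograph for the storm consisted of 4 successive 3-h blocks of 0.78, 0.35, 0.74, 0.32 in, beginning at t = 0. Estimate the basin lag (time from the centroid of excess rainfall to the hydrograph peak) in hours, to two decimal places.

t_L ≈ 15.68 h

Centroid of excess rainfall: t_c = Σ P_i·t̄_i / ΣP_i = 5.3219 h (block centres at 1.5, 4.5, 7.5, 10.5 h).
Hydrograph peak occurs at t = 21 h, so basin lag t_L = 21 − 5.3219 = 15.68 h.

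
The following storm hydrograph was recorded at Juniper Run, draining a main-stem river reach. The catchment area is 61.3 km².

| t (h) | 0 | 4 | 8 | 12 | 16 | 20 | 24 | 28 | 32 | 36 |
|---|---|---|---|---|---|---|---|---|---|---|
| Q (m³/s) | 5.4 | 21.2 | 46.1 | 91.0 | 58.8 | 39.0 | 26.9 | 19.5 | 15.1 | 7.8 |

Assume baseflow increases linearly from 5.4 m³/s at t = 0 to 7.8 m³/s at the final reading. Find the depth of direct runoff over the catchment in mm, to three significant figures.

d ≈ 62.2 mm

Direct runoff: 0.00, 15.53, 40.17, 84.80, 52.33, 32.27, 19.90, 12.23, 7.57, 0.00 m³/s; ΣQ_DR = 264.8 m³/s.
V = ΣQ_DR · Δt = 264.8 × 14400 s = 3.813 × 10^6 m³.
Over A = 61.3 km², depth = V / A = 62.2 mm.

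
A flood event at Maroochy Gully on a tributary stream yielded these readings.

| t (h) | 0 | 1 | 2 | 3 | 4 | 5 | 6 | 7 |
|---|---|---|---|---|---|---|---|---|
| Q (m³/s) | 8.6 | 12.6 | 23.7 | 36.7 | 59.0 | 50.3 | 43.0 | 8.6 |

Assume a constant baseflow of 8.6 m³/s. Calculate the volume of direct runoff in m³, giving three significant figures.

V ≈ 6.25 × 10^5 m³

Direct-runoff ordinates (Q − Q_b): 0.0, 4.0, 15.1, 28.1, 50.4, 41.7, 34.4, 0.0 m³/s.
ΣQ_DR = 173.7 m³/s.
With Δt = 1 h = 3600 s, V = ΣQ_DR · Δt = 173.7 × 3600 = 6.25 × 10^5 m³.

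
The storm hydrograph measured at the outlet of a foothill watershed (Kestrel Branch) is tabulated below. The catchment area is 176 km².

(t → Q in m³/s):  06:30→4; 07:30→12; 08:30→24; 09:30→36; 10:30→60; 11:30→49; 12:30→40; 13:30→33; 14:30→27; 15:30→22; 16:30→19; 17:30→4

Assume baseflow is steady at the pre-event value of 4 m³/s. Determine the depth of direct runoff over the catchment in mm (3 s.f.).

Direct runoff: 0.0, 8.0, 20.0, 32.0, 56.0, 45.0, 36.0, 29.0, 23.0, 18.0, 15.0, 0.0 m³/s; ΣQ_DR = 282.0 m³/s.
V = ΣQ_DR · Δt = 282.0 × 3600 s = 1.015 × 10^6 m³.
Over A = 176 km², depth = V / A = 5.77 mm.

d ≈ 5.77 mm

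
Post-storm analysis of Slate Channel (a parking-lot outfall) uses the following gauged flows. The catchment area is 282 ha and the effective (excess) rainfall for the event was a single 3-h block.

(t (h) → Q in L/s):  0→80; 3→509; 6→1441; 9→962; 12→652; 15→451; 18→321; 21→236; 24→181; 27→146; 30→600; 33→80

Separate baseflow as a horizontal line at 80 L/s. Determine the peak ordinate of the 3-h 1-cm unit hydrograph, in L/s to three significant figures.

U_p ≈ 756 L/s

Direct runoff: 0.0, 429.0, 1361.0, 882.0, 572.0, 371.0, 241.0, 156.0, 101.0, 66.0, 520.0, 0.0 L/s; ΣQ_DR = 4699 L/s, peak = 1361.0 L/s.
Runoff depth d = ΣQ_DR·Δt / A = 4699 × 10800 / (282 ha) = 18.00 mm.
The 1-cm UH is the DRH scaled by (10 mm)/d, so U_p = 1361.0 × 10/18.00 = 756 L/s.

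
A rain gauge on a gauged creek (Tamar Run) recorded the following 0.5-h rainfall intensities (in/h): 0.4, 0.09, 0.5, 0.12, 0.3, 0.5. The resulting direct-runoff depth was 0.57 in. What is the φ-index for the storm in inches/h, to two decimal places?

φ ≈ 0.14 in/h

Only the 4 blocks with intensity above φ contribute runoff: 0.4, 0.5, 0.3, 0.5 in/h.
Σ(I−φ)·Δt = d  ⇒  (0.4+0.5+0.3+0.5 − 4φ)·0.5 = 0.57
φ = (1.700 − 0.57/0.5) / 4 = 0.14 in/h.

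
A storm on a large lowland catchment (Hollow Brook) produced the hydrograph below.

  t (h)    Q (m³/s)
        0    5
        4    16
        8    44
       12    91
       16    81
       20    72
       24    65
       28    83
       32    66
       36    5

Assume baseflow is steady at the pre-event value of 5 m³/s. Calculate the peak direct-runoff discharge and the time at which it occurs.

Q_p = 86.0 m³/s at t = 12 h

Subtracting baseflow gives direct-runoff ordinates: 0.0, 11.0, 39.0, 86.0, 76.0, 67.0, 60.0, 78.0, 61.0, 0.0 m³/s.
The maximum is 86.0 m³/s, occurring at the reading for t = 12 h.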